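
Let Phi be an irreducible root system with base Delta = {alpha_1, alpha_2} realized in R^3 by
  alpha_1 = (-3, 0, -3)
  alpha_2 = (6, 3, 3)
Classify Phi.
Compute the Cartan integers a_ij = 2(alpha_i, alpha_j)/(alpha_j, alpha_j); the resulting 2x2 Cartan matrix is
[[2, -1], [-3, 2]].
The roots have two lengths (squared-length ratio 3:1); the short ones are alpha_{1}. The associated Dynkin diagram is two nodes joined by a triple edge (G_2), so the type is G_2.

G2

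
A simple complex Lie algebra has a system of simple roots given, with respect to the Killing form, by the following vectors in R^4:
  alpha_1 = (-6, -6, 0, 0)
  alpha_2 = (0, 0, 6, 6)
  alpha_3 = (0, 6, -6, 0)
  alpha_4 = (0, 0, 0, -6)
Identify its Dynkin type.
Compute the Cartan integers a_ij = 2(alpha_i, alpha_j)/(alpha_j, alpha_j); the resulting 4x4 Cartan matrix is
[[2, 0, -1, 0], [0, 2, -1, -2], [-1, -1, 2, 0], [0, -1, 0, 2]].
The roots have two lengths (squared-length ratio 2:1); the short ones are alpha_{4}. The associated Dynkin diagram is a chain of 4 nodes with a double edge at one end; the terminal node there is the unique short simple root (B_4), so the type is B_4 (the algebra so(9)).

B_4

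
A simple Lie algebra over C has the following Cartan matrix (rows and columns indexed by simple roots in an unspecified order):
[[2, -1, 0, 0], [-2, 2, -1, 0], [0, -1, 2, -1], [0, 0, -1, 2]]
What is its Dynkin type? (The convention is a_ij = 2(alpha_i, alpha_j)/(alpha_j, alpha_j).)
The matrix has rank 4 with 2's on the diagonal. Reading the off-diagonal entries as Dynkin edges (a single edge where a_ij = a_ji = -1; a double or triple edge where a_ij * a_ji = 2 or 3), the diagram is a chain of 4 nodes with a double edge at one end; the terminal node there is the unique short simple root (B_4). One simple-root ordering that puts it in standard form is (alpha_4, alpha_3, alpha_2, alpha_1). So the algebra is type B_4, i.e. so(9).

type B_4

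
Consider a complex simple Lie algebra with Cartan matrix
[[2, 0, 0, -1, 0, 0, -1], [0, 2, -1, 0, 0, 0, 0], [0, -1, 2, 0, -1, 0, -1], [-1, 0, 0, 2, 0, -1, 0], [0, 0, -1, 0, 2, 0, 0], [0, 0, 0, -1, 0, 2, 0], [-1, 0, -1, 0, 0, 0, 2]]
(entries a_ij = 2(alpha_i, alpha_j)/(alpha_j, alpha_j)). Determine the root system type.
The matrix has rank 7 with 2's on the diagonal. Reading the off-diagonal entries as Dynkin edges (a single edge where a_ij = a_ji = -1; a double or triple edge where a_ij * a_ji = 2 or 3), the diagram is a chain of 5 nodes with a fork of two nodes at one end (D_7). One simple-root ordering that puts it in standard form is (alpha_6, alpha_4, alpha_1, alpha_7, alpha_3, alpha_2, alpha_5). So the algebra is type D_7, i.e. so(14).

D7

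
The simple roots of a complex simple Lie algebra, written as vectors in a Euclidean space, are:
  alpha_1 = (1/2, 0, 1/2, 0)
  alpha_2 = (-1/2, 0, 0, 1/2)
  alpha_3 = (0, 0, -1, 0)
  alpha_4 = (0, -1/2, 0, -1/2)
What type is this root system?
Compute the Cartan integers a_ij = 2(alpha_i, alpha_j)/(alpha_j, alpha_j); the resulting 4x4 Cartan matrix is
[[2, -1, -1, 0], [-1, 2, 0, -1], [-2, 0, 2, 0], [0, -1, 0, 2]].
The roots have two lengths (squared-length ratio 2:1); the short ones are alpha_{1,2,4}. The associated Dynkin diagram is a chain of 4 nodes with a double edge at one end; the terminal node there is the unique long simple root (C_4), so the type is C_4 (the algebra sp(8)).

C_4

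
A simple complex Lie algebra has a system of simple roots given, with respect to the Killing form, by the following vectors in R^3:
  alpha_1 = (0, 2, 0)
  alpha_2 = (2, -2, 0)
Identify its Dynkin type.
B_2 (so(5))

Compute the Cartan integers a_ij = 2(alpha_i, alpha_j)/(alpha_j, alpha_j); the resulting 2x2 Cartan matrix is
[[2, -1], [-2, 2]].
The roots have two lengths (squared-length ratio 2:1); the short ones are alpha_{1}. The associated Dynkin diagram is a chain of 2 nodes with a double edge at one end; the terminal node there is the unique short simple root (B_2), so the type is B_2 (the algebra so(5)).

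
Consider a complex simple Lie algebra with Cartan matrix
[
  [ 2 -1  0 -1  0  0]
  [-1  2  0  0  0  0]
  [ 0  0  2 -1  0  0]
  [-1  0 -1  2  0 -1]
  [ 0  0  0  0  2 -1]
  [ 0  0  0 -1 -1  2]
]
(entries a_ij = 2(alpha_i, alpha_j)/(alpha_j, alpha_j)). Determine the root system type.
E_6

The matrix has rank 6 with 2's on the diagonal. Reading the off-diagonal entries as Dynkin edges (a single edge where a_ij = a_ji = -1; a double or triple edge where a_ij * a_ji = 2 or 3), the diagram is a chain of 5 nodes with one extra node attached to the third node from one end (E_6). One simple-root ordering that puts it in standard form is (alpha_2, alpha_3, alpha_1, alpha_4, alpha_6, alpha_5). So the algebra is type E_6.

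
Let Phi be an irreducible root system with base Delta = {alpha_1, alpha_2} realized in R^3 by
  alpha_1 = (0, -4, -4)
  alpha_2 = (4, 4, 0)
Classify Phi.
A_2

Compute the Cartan integers a_ij = 2(alpha_i, alpha_j)/(alpha_j, alpha_j); the resulting 2x2 Cartan matrix is
[[2, -1], [-1, 2]].
All simple roots have the same length, so the diagram is simply laced. The associated Dynkin diagram is a chain of 2 nodes with single edges (A_2), so the type is A_2 (the algebra sl(3)).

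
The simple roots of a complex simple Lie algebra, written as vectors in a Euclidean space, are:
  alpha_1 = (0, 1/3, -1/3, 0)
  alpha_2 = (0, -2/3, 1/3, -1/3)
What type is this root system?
G2

Compute the Cartan integers a_ij = 2(alpha_i, alpha_j)/(alpha_j, alpha_j); the resulting 2x2 Cartan matrix is
[[2, -1], [-3, 2]].
The roots have two lengths (squared-length ratio 3:1); the short ones are alpha_{1}. The associated Dynkin diagram is two nodes joined by a triple edge (G_2), so the type is G_2.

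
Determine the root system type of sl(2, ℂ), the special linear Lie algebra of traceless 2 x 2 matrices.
This is sl(2), which has dimension 2^2 - 1 = 3 and rank 2 - 1 = 1 (a Cartan subalgebra is the diagonal traceless matrices). In the classification of classical Lie algebras, the special linear algebra sl(n+1) has type A_n; here n = 1, so the Dynkin diagram is a chain of 1 nodes with single edges (A_1). Hence the type is A_1.

A1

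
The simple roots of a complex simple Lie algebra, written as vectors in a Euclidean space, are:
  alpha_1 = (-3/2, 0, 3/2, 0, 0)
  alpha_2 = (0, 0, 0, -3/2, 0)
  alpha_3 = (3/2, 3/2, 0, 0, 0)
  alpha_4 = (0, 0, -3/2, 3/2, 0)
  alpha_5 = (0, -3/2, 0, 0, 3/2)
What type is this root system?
Compute the Cartan integers a_ij = 2(alpha_i, alpha_j)/(alpha_j, alpha_j); the resulting 5x5 Cartan matrix is
[[2, 0, -1, -1, 0], [0, 2, 0, -1, 0], [-1, 0, 2, 0, -1], [-1, -2, 0, 2, 0], [0, 0, -1, 0, 2]].
The roots have two lengths (squared-length ratio 2:1); the short ones are alpha_{2}. The associated Dynkin diagram is a chain of 5 nodes with a double edge at one end; the terminal node there is the unique short simple root (B_5), so the type is B_5 (the algebra so(11)).

B5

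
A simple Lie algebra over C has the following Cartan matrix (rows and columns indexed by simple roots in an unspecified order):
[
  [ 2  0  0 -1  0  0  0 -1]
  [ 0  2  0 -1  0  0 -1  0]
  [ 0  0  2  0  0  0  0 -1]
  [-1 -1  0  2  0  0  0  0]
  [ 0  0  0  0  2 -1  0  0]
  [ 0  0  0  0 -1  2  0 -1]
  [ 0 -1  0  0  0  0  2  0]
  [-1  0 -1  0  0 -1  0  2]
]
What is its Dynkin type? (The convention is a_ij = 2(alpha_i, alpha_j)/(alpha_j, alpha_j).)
E_8

The matrix has rank 8 with 2's on the diagonal. Reading the off-diagonal entries as Dynkin edges (a single edge where a_ij = a_ji = -1; a double or triple edge where a_ij * a_ji = 2 or 3), the diagram is a chain of 7 nodes with one extra node attached to the third node from one end (E_8). One simple-root ordering that puts it in standard form is (alpha_5, alpha_3, alpha_6, alpha_8, alpha_1, alpha_4, alpha_2, alpha_7). So the algebra is type E_8.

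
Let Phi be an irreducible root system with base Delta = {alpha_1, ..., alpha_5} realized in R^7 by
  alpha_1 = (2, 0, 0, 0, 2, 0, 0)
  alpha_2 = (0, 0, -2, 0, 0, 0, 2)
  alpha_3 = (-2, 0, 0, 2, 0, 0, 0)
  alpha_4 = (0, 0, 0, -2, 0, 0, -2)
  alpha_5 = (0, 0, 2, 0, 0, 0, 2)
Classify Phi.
Compute the Cartan integers a_ij = 2(alpha_i, alpha_j)/(alpha_j, alpha_j); the resulting 5x5 Cartan matrix is
[[2, 0, -1, 0, 0], [0, 2, 0, -1, 0], [-1, 0, 2, -1, 0], [0, -1, -1, 2, -1], [0, 0, 0, -1, 2]].
All simple roots have the same length, so the diagram is simply laced. The associated Dynkin diagram is a chain of 3 nodes with a fork of two nodes at one end (D_5), so the type is D_5 (the algebra so(10)).

D_5 (so(10))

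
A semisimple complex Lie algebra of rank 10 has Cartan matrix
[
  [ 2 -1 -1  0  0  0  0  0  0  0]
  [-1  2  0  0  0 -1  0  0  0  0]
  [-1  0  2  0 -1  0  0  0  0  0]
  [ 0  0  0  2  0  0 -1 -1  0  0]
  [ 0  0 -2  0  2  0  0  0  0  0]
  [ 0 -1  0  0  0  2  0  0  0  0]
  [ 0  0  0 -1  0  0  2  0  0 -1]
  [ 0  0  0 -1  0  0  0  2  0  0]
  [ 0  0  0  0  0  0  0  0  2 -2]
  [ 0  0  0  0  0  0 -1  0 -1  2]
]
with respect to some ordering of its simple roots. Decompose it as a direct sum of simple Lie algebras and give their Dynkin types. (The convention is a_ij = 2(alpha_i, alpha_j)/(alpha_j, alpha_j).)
C5 + C5

The diagram associated to this matrix has two connected components: the simple roots {alpha_4, alpha_7, alpha_8, alpha_9, alpha_10} form a chain of 5 nodes with a double edge at one end; the terminal node there is the unique long simple root (C_5), and {alpha_1, alpha_2, alpha_3, alpha_5, alpha_6} form a chain of 5 nodes with a double edge at one end; the terminal node there is the unique long simple root (C_5). A semisimple Lie algebra decomposes uniquely as the direct sum of simple ideals, one per connected component of its Dynkin diagram, so g ≅ C_5 ⊕ C_5 (dimension 55 + 55 = 110).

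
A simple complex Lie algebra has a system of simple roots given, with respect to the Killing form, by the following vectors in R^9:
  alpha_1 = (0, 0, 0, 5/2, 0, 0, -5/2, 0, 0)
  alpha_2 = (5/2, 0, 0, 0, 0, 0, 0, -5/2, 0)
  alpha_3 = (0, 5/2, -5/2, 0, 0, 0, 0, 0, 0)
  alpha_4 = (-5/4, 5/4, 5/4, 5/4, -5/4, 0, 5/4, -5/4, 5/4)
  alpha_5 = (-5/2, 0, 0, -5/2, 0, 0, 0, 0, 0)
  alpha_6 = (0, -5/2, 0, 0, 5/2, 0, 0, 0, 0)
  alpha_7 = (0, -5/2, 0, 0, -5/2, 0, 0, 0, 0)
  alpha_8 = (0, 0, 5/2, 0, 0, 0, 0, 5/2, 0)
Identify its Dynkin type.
Compute the Cartan integers a_ij = 2(alpha_i, alpha_j)/(alpha_j, alpha_j); the resulting 8x8 Cartan matrix is
[[2, 0, 0, 0, -1, 0, 0, 0], [0, 2, 0, 0, -1, 0, 0, -1], [0, 0, 2, 0, 0, -1, -1, -1], [0, 0, 0, 2, 0, -1, 0, 0], [-1, -1, 0, 0, 2, 0, 0, 0], [0, 0, -1, -1, 0, 2, 0, 0], [0, 0, -1, 0, 0, 0, 2, 0], [0, -1, -1, 0, 0, 0, 0, 2]].
All simple roots have the same length, so the diagram is simply laced. The associated Dynkin diagram is a chain of 7 nodes with one extra node attached to the third node from one end (E_8), so the type is E_8.

E_8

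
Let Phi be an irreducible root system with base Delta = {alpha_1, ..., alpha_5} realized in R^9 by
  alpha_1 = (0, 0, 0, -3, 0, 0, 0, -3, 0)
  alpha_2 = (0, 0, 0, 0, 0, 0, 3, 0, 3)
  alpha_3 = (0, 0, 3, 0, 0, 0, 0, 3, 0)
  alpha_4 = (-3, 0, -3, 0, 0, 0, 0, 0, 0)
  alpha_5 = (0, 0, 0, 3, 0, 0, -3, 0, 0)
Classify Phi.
A_5 (sl(6))

Compute the Cartan integers a_ij = 2(alpha_i, alpha_j)/(alpha_j, alpha_j); the resulting 5x5 Cartan matrix is
[[2, 0, -1, 0, -1], [0, 2, 0, 0, -1], [-1, 0, 2, -1, 0], [0, 0, -1, 2, 0], [-1, -1, 0, 0, 2]].
All simple roots have the same length, so the diagram is simply laced. The associated Dynkin diagram is a chain of 5 nodes with single edges (A_5), so the type is A_5 (the algebra sl(6)).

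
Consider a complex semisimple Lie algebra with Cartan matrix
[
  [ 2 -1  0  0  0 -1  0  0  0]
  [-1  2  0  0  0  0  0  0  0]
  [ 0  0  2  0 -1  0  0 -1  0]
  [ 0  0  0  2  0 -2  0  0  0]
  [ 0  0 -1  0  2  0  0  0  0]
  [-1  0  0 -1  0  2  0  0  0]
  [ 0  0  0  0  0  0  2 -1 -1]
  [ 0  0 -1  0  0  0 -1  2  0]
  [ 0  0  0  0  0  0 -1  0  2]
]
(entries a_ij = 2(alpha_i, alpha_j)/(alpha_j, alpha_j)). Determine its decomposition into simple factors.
The diagram associated to this matrix has two connected components: the simple roots {alpha_3, alpha_5, alpha_7, alpha_8, alpha_9} form a chain of 5 nodes with single edges (A_5), and {alpha_1, alpha_2, alpha_4, alpha_6} form a chain of 4 nodes with a double edge at one end; the terminal node there is the unique long simple root (C_4). A semisimple Lie algebra decomposes uniquely as the direct sum of simple ideals, one per connected component of its Dynkin diagram, so g ≅ A_5 ⊕ C_4 (dimension 35 + 36 = 71).

A_5 (sl(6)) + C_4 (sp(8))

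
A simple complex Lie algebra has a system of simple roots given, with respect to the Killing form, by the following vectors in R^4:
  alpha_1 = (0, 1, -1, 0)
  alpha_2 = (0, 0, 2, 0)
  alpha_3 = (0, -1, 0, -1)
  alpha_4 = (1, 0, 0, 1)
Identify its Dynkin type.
C4

Compute the Cartan integers a_ij = 2(alpha_i, alpha_j)/(alpha_j, alpha_j); the resulting 4x4 Cartan matrix is
[[2, -1, -1, 0], [-2, 2, 0, 0], [-1, 0, 2, -1], [0, 0, -1, 2]].
The roots have two lengths (squared-length ratio 2:1); the short ones are alpha_{1,3,4}. The associated Dynkin diagram is a chain of 4 nodes with a double edge at one end; the terminal node there is the unique long simple root (C_4), so the type is C_4 (the algebra sp(8)).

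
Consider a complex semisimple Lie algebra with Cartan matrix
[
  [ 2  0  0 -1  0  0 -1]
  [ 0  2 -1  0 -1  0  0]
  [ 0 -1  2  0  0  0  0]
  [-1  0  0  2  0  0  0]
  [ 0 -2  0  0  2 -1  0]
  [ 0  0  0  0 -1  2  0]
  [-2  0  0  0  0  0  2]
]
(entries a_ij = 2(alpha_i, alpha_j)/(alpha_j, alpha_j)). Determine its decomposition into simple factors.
The diagram associated to this matrix has two connected components: the simple roots {alpha_1, alpha_4, alpha_7} form a chain of 3 nodes with a double edge at one end; the terminal node there is the unique long simple root (C_3), and {alpha_2, alpha_3, alpha_5, alpha_6} form a chain of 4 nodes with a double edge between the middle two (F_4). A semisimple Lie algebra decomposes uniquely as the direct sum of simple ideals, one per connected component of its Dynkin diagram, so g ≅ C_3 ⊕ F_4 (dimension 21 + 52 = 73).

type C_3 ⊕ type F_4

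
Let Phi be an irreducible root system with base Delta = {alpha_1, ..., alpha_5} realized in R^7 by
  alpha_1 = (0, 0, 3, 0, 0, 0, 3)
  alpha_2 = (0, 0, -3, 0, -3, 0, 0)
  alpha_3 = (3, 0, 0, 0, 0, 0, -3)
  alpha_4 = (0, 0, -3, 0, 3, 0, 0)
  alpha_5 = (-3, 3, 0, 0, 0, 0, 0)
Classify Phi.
Compute the Cartan integers a_ij = 2(alpha_i, alpha_j)/(alpha_j, alpha_j); the resulting 5x5 Cartan matrix is
[[2, -1, -1, -1, 0], [-1, 2, 0, 0, 0], [-1, 0, 2, 0, -1], [-1, 0, 0, 2, 0], [0, 0, -1, 0, 2]].
All simple roots have the same length, so the diagram is simply laced. The associated Dynkin diagram is a chain of 3 nodes with a fork of two nodes at one end (D_5), so the type is D_5 (the algebra so(10)).

D_5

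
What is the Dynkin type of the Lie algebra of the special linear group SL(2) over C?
This is sl(2), which has dimension 2^2 - 1 = 3 and rank 2 - 1 = 1 (a Cartan subalgebra is the diagonal traceless matrices). In the classification of classical Lie algebras, the special linear algebra sl(n+1) has type A_n; here n = 1, so the Dynkin diagram is a chain of 1 nodes with single edges (A_1). Hence the type is A_1.

A_1 (sl(2))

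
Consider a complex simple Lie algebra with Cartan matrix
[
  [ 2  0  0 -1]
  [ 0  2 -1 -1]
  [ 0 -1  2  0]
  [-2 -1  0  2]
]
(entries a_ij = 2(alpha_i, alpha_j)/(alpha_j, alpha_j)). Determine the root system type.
The matrix has rank 4 with 2's on the diagonal. Reading the off-diagonal entries as Dynkin edges (a single edge where a_ij = a_ji = -1; a double or triple edge where a_ij * a_ji = 2 or 3), the diagram is a chain of 4 nodes with a double edge at one end; the terminal node there is the unique short simple root (B_4). One simple-root ordering that puts it in standard form is (alpha_3, alpha_2, alpha_4, alpha_1). So the algebra is type B_4, i.e. so(9).

type B_4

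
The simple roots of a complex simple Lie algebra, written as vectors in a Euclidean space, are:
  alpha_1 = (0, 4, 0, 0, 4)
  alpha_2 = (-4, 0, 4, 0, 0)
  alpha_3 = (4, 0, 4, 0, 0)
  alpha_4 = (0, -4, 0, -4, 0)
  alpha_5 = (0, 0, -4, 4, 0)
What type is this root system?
D_5 (so(10))

Compute the Cartan integers a_ij = 2(alpha_i, alpha_j)/(alpha_j, alpha_j); the resulting 5x5 Cartan matrix is
[[2, 0, 0, -1, 0], [0, 2, 0, 0, -1], [0, 0, 2, 0, -1], [-1, 0, 0, 2, -1], [0, -1, -1, -1, 2]].
All simple roots have the same length, so the diagram is simply laced. The associated Dynkin diagram is a chain of 3 nodes with a fork of two nodes at one end (D_5), so the type is D_5 (the algebra so(10)).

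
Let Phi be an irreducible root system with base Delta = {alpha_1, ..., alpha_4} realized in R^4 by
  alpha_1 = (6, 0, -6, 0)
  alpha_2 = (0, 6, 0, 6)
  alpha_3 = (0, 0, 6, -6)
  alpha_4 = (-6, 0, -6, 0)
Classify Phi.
Compute the Cartan integers a_ij = 2(alpha_i, alpha_j)/(alpha_j, alpha_j); the resulting 4x4 Cartan matrix is
[[2, 0, -1, 0], [0, 2, -1, 0], [-1, -1, 2, -1], [0, 0, -1, 2]].
All simple roots have the same length, so the diagram is simply laced. The associated Dynkin diagram is a chain of 2 nodes with a fork of two nodes at one end (D_4), so the type is D_4 (the algebra so(8)).

D_4 (so(8))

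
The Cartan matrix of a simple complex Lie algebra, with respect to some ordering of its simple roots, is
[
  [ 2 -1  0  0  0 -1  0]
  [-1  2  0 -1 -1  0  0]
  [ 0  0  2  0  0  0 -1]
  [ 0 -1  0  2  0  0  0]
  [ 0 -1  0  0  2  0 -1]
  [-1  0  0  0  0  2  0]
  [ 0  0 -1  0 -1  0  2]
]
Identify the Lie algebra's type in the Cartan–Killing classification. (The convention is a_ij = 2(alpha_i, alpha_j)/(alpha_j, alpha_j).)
The matrix has rank 7 with 2's on the diagonal. Reading the off-diagonal entries as Dynkin edges (a single edge where a_ij = a_ji = -1; a double or triple edge where a_ij * a_ji = 2 or 3), the diagram is a chain of 6 nodes with one extra node attached to the third node from one end (E_7). One simple-root ordering that puts it in standard form is (alpha_6, alpha_4, alpha_1, alpha_2, alpha_5, alpha_7, alpha_3). So the algebra is type E_7.

E7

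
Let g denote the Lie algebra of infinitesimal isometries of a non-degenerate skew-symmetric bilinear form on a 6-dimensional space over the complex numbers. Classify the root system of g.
This is sp(6), which has dimension 6(6+1)/2 = 21 and rank 6/2 = 3. In the classification of classical Lie algebras, the symplectic algebra sp(2n) has type C_n; here n = 3, so the Dynkin diagram is a chain of 3 nodes with a double edge at one end; the terminal node there is the unique long simple root (C_3). Hence the type is C_3.

C_3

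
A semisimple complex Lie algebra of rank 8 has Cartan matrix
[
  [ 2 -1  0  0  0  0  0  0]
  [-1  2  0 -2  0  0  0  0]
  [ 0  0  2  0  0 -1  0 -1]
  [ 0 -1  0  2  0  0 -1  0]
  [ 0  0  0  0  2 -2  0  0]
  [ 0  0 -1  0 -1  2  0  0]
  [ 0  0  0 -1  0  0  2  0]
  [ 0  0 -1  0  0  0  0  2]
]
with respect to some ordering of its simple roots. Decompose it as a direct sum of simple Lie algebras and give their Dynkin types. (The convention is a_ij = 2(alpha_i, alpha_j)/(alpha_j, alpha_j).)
The diagram associated to this matrix has two connected components: the simple roots {alpha_3, alpha_5, alpha_6, alpha_8} form a chain of 4 nodes with a double edge at one end; the terminal node there is the unique long simple root (C_4), and {alpha_1, alpha_2, alpha_4, alpha_7} form a chain of 4 nodes with a double edge between the middle two (F_4). A semisimple Lie algebra decomposes uniquely as the direct sum of simple ideals, one per connected component of its Dynkin diagram, so g ≅ C_4 ⊕ F_4 (dimension 36 + 52 = 88).

C_4 (sp(8)) ⊕ F_4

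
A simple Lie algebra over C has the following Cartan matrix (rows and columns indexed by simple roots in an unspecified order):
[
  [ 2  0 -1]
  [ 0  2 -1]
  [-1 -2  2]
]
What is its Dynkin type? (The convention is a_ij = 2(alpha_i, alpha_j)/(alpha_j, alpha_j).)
B_3 (so(7))

The matrix has rank 3 with 2's on the diagonal. Reading the off-diagonal entries as Dynkin edges (a single edge where a_ij = a_ji = -1; a double or triple edge where a_ij * a_ji = 2 or 3), the diagram is a chain of 3 nodes with a double edge at one end; the terminal node there is the unique short simple root (B_3). One simple-root ordering that puts it in standard form is (alpha_1, alpha_3, alpha_2). So the algebra is type B_3, i.e. so(7).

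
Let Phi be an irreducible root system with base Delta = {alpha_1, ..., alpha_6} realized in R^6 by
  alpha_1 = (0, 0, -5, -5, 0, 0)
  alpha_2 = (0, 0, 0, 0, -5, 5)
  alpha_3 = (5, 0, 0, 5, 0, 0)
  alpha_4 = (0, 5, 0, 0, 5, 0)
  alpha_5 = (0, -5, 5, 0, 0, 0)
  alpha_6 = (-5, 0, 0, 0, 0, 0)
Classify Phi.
B6

Compute the Cartan integers a_ij = 2(alpha_i, alpha_j)/(alpha_j, alpha_j); the resulting 6x6 Cartan matrix is
[[2, 0, -1, 0, -1, 0], [0, 2, 0, -1, 0, 0], [-1, 0, 2, 0, 0, -2], [0, -1, 0, 2, -1, 0], [-1, 0, 0, -1, 2, 0], [0, 0, -1, 0, 0, 2]].
The roots have two lengths (squared-length ratio 2:1); the short ones are alpha_{6}. The associated Dynkin diagram is a chain of 6 nodes with a double edge at one end; the terminal node there is the unique short simple root (B_6), so the type is B_6 (the algebra so(13)).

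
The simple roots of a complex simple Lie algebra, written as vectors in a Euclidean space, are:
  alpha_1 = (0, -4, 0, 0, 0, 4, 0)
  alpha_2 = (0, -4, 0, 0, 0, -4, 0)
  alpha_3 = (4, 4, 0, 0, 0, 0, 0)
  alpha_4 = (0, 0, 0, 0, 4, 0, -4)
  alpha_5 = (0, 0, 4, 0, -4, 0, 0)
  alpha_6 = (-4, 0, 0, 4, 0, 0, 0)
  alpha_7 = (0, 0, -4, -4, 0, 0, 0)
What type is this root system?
Compute the Cartan integers a_ij = 2(alpha_i, alpha_j)/(alpha_j, alpha_j); the resulting 7x7 Cartan matrix is
[[2, 0, -1, 0, 0, 0, 0], [0, 2, -1, 0, 0, 0, 0], [-1, -1, 2, 0, 0, -1, 0], [0, 0, 0, 2, -1, 0, 0], [0, 0, 0, -1, 2, 0, -1], [0, 0, -1, 0, 0, 2, -1], [0, 0, 0, 0, -1, -1, 2]].
All simple roots have the same length, so the diagram is simply laced. The associated Dynkin diagram is a chain of 5 nodes with a fork of two nodes at one end (D_7), so the type is D_7 (the algebra so(14)).

D7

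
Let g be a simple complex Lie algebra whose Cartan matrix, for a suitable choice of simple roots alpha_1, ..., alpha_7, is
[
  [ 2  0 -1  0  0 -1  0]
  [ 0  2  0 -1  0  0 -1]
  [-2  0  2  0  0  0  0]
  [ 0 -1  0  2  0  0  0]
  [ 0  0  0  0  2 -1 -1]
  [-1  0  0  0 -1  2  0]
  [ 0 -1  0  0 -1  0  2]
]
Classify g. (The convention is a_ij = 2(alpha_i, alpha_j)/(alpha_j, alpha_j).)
The matrix has rank 7 with 2's on the diagonal. Reading the off-diagonal entries as Dynkin edges (a single edge where a_ij = a_ji = -1; a double or triple edge where a_ij * a_ji = 2 or 3), the diagram is a chain of 7 nodes with a double edge at one end; the terminal node there is the unique long simple root (C_7). One simple-root ordering that puts it in standard form is (alpha_4, alpha_2, alpha_7, alpha_5, alpha_6, alpha_1, alpha_3). So the algebra is type C_7, i.e. sp(14).

C_7 (sp(14))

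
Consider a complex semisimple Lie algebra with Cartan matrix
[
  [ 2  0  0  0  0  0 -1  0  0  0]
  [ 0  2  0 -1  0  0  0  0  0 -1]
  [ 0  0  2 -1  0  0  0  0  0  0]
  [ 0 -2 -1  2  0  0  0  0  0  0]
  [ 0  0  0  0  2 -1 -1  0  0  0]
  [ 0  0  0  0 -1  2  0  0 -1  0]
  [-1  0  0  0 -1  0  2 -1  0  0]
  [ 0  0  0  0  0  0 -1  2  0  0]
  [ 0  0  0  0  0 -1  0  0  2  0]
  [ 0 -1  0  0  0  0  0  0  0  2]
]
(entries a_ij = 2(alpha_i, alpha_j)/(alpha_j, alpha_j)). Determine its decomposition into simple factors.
D6 ⊕ F4

The diagram associated to this matrix has two connected components: the simple roots {alpha_1, alpha_5, alpha_6, alpha_7, alpha_8, alpha_9} form a chain of 4 nodes with a fork of two nodes at one end (D_6), and {alpha_2, alpha_3, alpha_4, alpha_10} form a chain of 4 nodes with a double edge between the middle two (F_4). A semisimple Lie algebra decomposes uniquely as the direct sum of simple ideals, one per connected component of its Dynkin diagram, so g ≅ D_6 ⊕ F_4 (dimension 66 + 52 = 118).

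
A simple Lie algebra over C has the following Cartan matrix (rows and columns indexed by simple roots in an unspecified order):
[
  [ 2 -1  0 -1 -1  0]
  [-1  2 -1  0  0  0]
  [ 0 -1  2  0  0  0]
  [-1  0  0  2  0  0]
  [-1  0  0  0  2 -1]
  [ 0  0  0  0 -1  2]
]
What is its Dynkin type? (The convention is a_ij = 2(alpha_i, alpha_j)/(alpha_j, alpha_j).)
E_6

The matrix has rank 6 with 2's on the diagonal. Reading the off-diagonal entries as Dynkin edges (a single edge where a_ij = a_ji = -1; a double or triple edge where a_ij * a_ji = 2 or 3), the diagram is a chain of 5 nodes with one extra node attached to the third node from one end (E_6). One simple-root ordering that puts it in standard form is (alpha_3, alpha_4, alpha_2, alpha_1, alpha_5, alpha_6). So the algebra is type E_6.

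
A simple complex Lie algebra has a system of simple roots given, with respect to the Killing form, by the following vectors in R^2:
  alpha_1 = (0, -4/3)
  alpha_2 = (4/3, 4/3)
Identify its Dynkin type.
B_2

Compute the Cartan integers a_ij = 2(alpha_i, alpha_j)/(alpha_j, alpha_j); the resulting 2x2 Cartan matrix is
[[2, -1], [-2, 2]].
The roots have two lengths (squared-length ratio 2:1); the short ones are alpha_{1}. The associated Dynkin diagram is a chain of 2 nodes with a double edge at one end; the terminal node there is the unique short simple root (B_2), so the type is B_2 (the algebra so(5)).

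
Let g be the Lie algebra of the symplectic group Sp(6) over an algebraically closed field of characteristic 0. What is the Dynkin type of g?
This is sp(6), which has dimension 6(6+1)/2 = 21 and rank 6/2 = 3. In the classification of classical Lie algebras, the symplectic algebra sp(2n) has type C_n; here n = 3, so the Dynkin diagram is a chain of 3 nodes with a double edge at one end; the terminal node there is the unique long simple root (C_3). Hence the type is C_3.

C3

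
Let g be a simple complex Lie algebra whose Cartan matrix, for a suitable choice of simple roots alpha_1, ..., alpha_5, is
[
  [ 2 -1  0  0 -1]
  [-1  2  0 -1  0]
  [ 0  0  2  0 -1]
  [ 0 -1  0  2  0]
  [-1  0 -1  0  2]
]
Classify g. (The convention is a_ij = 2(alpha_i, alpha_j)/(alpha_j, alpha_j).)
The matrix has rank 5 with 2's on the diagonal. Reading the off-diagonal entries as Dynkin edges (a single edge where a_ij = a_ji = -1; a double or triple edge where a_ij * a_ji = 2 or 3), the diagram is a chain of 5 nodes with single edges (A_5). One simple-root ordering that puts it in standard form is (alpha_4, alpha_2, alpha_1, alpha_5, alpha_3). So the algebra is type A_5, i.e. sl(6).

A_5 (sl(6))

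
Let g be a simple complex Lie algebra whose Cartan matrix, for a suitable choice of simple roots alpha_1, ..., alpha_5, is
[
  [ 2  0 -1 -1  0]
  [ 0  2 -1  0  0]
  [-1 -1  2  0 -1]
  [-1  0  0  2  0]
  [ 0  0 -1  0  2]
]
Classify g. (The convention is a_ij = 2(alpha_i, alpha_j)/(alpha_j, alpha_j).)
The matrix has rank 5 with 2's on the diagonal. Reading the off-diagonal entries as Dynkin edges (a single edge where a_ij = a_ji = -1; a double or triple edge where a_ij * a_ji = 2 or 3), the diagram is a chain of 3 nodes with a fork of two nodes at one end (D_5). One simple-root ordering that puts it in standard form is (alpha_4, alpha_1, alpha_3, alpha_2, alpha_5). So the algebra is type D_5, i.e. so(10).

D_5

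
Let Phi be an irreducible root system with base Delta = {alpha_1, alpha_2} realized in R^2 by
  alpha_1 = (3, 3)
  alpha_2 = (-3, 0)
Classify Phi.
B_2

Compute the Cartan integers a_ij = 2(alpha_i, alpha_j)/(alpha_j, alpha_j); the resulting 2x2 Cartan matrix is
[[2, -2], [-1, 2]].
The roots have two lengths (squared-length ratio 2:1); the short ones are alpha_{2}. The associated Dynkin diagram is a chain of 2 nodes with a double edge at one end; the terminal node there is the unique short simple root (B_2), so the type is B_2 (the algebra so(5)).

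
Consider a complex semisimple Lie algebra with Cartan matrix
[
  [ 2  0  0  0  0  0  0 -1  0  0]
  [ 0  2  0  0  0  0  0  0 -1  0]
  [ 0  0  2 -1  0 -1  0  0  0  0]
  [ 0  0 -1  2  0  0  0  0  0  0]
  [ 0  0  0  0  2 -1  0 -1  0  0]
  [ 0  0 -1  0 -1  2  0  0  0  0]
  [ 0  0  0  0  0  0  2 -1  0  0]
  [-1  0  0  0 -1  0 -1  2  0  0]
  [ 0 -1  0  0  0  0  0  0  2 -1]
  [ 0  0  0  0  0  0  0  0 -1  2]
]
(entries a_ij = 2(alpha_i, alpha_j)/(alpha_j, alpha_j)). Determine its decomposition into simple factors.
The diagram associated to this matrix has two connected components: the simple roots {alpha_2, alpha_9, alpha_10} form a chain of 3 nodes with single edges (A_3), and {alpha_1, alpha_3, alpha_4, alpha_5, alpha_6, alpha_7, alpha_8} form a chain of 5 nodes with a fork of two nodes at one end (D_7). A semisimple Lie algebra decomposes uniquely as the direct sum of simple ideals, one per connected component of its Dynkin diagram, so g ≅ A_3 ⊕ D_7 (dimension 15 + 91 = 106).

A_3 + D_7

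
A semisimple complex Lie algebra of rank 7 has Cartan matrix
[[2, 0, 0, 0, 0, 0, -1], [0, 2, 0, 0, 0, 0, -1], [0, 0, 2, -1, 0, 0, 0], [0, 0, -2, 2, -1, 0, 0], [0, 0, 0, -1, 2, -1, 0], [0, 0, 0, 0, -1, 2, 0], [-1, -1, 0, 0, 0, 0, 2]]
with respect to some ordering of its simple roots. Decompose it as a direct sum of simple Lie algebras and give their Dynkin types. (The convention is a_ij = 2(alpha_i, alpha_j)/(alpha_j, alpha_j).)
A_3 ⊕ B_4

The diagram associated to this matrix has two connected components: the simple roots {alpha_1, alpha_2, alpha_7} form a chain of 3 nodes with single edges (A_3), and {alpha_3, alpha_4, alpha_5, alpha_6} form a chain of 4 nodes with a double edge at one end; the terminal node there is the unique short simple root (B_4). A semisimple Lie algebra decomposes uniquely as the direct sum of simple ideals, one per connected component of its Dynkin diagram, so g ≅ A_3 ⊕ B_4 (dimension 15 + 36 = 51).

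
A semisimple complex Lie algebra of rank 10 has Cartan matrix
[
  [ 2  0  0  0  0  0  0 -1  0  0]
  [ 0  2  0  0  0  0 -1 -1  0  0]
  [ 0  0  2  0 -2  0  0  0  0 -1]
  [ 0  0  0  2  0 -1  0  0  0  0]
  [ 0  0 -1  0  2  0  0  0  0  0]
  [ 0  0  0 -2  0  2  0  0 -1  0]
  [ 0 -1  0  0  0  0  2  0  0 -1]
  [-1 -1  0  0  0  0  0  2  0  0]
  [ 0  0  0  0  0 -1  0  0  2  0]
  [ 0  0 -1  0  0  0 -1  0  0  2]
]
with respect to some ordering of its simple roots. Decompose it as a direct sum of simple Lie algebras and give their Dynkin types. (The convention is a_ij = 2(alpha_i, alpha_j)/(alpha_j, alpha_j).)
B3 ⊕ B7

The diagram associated to this matrix has two connected components: the simple roots {alpha_4, alpha_6, alpha_9} form a chain of 3 nodes with a double edge at one end; the terminal node there is the unique short simple root (B_3), and {alpha_1, alpha_2, alpha_3, alpha_5, alpha_7, alpha_8, alpha_10} form a chain of 7 nodes with a double edge at one end; the terminal node there is the unique short simple root (B_7). A semisimple Lie algebra decomposes uniquely as the direct sum of simple ideals, one per connected component of its Dynkin diagram, so g ≅ B_3 ⊕ B_7 (dimension 21 + 105 = 126).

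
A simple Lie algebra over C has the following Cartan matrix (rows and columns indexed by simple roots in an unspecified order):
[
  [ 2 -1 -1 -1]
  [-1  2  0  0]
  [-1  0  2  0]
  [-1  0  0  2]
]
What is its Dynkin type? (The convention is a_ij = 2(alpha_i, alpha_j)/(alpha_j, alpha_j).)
D_4

The matrix has rank 4 with 2's on the diagonal. Reading the off-diagonal entries as Dynkin edges (a single edge where a_ij = a_ji = -1; a double or triple edge where a_ij * a_ji = 2 or 3), the diagram is a chain of 2 nodes with a fork of two nodes at one end (D_4). One simple-root ordering that puts it in standard form is (alpha_4, alpha_1, alpha_3, alpha_2). So the algebra is type D_4, i.e. so(8).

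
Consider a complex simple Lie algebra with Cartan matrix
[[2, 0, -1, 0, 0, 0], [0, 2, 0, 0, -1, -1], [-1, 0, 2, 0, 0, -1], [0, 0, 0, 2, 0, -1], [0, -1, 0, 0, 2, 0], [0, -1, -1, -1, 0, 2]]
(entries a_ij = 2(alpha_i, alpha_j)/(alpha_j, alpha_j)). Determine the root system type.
E6

The matrix has rank 6 with 2's on the diagonal. Reading the off-diagonal entries as Dynkin edges (a single edge where a_ij = a_ji = -1; a double or triple edge where a_ij * a_ji = 2 or 3), the diagram is a chain of 5 nodes with one extra node attached to the third node from one end (E_6). One simple-root ordering that puts it in standard form is (alpha_1, alpha_4, alpha_3, alpha_6, alpha_2, alpha_5). So the algebra is type E_6.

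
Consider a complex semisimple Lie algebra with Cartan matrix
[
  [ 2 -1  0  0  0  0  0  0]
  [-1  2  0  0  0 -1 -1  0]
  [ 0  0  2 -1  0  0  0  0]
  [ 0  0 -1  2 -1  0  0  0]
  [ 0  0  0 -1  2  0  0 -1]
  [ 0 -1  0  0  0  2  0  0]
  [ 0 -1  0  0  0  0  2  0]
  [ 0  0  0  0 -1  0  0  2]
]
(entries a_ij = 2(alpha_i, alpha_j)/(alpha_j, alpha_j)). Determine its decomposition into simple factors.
A_4 (sl(5)) ⊕ D_4 (so(8))

The diagram associated to this matrix has two connected components: the simple roots {alpha_3, alpha_4, alpha_5, alpha_8} form a chain of 4 nodes with single edges (A_4), and {alpha_1, alpha_2, alpha_6, alpha_7} form a chain of 2 nodes with a fork of two nodes at one end (D_4). A semisimple Lie algebra decomposes uniquely as the direct sum of simple ideals, one per connected component of its Dynkin diagram, so g ≅ A_4 ⊕ D_4 (dimension 24 + 28 = 52).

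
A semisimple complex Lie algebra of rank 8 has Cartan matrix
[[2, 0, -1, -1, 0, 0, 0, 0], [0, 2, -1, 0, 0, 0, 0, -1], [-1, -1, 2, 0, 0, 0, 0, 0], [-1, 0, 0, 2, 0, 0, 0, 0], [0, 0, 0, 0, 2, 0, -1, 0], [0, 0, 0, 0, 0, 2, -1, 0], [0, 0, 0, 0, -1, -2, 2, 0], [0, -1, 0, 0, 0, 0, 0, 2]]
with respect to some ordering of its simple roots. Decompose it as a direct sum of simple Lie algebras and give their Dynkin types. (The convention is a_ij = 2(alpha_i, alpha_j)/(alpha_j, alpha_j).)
The diagram associated to this matrix has two connected components: the simple roots {alpha_1, alpha_2, alpha_3, alpha_4, alpha_8} form a chain of 5 nodes with single edges (A_5), and {alpha_5, alpha_6, alpha_7} form a chain of 3 nodes with a double edge at one end; the terminal node there is the unique short simple root (B_3). A semisimple Lie algebra decomposes uniquely as the direct sum of simple ideals, one per connected component of its Dynkin diagram, so g ≅ A_5 ⊕ B_3 (dimension 35 + 21 = 56).

type A_5 ⊕ type B_3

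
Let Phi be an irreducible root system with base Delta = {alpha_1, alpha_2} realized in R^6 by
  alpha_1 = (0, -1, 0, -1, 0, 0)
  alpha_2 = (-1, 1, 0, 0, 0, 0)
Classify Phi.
A_2 (sl(3))

Compute the Cartan integers a_ij = 2(alpha_i, alpha_j)/(alpha_j, alpha_j); the resulting 2x2 Cartan matrix is
[[2, -1], [-1, 2]].
All simple roots have the same length, so the diagram is simply laced. The associated Dynkin diagram is a chain of 2 nodes with single edges (A_2), so the type is A_2 (the algebra sl(3)).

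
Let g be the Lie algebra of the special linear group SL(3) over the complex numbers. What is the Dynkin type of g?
type A_2

This is sl(3), which has dimension 3^2 - 1 = 8 and rank 3 - 1 = 2 (a Cartan subalgebra is the diagonal traceless matrices). In the classification of classical Lie algebras, the special linear algebra sl(n+1) has type A_n; here n = 2, so the Dynkin diagram is a chain of 2 nodes with single edges (A_2). Hence the type is A_2.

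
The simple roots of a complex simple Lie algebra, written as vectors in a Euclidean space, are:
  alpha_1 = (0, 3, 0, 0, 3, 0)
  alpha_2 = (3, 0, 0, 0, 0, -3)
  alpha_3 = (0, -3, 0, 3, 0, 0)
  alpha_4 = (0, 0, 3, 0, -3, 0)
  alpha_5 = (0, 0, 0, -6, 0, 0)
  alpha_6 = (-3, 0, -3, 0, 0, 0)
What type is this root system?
C_6

Compute the Cartan integers a_ij = 2(alpha_i, alpha_j)/(alpha_j, alpha_j); the resulting 6x6 Cartan matrix is
[[2, 0, -1, -1, 0, 0], [0, 2, 0, 0, 0, -1], [-1, 0, 2, 0, -1, 0], [-1, 0, 0, 2, 0, -1], [0, 0, -2, 0, 2, 0], [0, -1, 0, -1, 0, 2]].
The roots have two lengths (squared-length ratio 2:1); the short ones are alpha_{1,2,3,4,6}. The associated Dynkin diagram is a chain of 6 nodes with a double edge at one end; the terminal node there is the unique long simple root (C_6), so the type is C_6 (the algebra sp(12)).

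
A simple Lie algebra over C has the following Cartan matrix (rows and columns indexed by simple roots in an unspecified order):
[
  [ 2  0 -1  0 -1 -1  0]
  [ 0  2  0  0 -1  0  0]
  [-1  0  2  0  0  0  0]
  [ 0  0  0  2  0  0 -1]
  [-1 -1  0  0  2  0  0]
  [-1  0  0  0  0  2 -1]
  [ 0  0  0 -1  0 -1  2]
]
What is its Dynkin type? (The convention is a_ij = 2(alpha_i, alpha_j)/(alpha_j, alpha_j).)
E7

The matrix has rank 7 with 2's on the diagonal. Reading the off-diagonal entries as Dynkin edges (a single edge where a_ij = a_ji = -1; a double or triple edge where a_ij * a_ji = 2 or 3), the diagram is a chain of 6 nodes with one extra node attached to the third node from one end (E_7). One simple-root ordering that puts it in standard form is (alpha_2, alpha_3, alpha_5, alpha_1, alpha_6, alpha_7, alpha_4). So the algebra is type E_7.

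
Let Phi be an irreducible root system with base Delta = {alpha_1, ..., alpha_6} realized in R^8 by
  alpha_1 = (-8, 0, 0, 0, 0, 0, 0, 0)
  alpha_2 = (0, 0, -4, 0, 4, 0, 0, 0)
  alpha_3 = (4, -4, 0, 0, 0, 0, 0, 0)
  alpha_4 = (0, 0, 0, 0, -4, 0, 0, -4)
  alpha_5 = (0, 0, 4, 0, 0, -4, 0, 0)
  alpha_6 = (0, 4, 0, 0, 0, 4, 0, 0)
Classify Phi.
Compute the Cartan integers a_ij = 2(alpha_i, alpha_j)/(alpha_j, alpha_j); the resulting 6x6 Cartan matrix is
[[2, 0, -2, 0, 0, 0], [0, 2, 0, -1, -1, 0], [-1, 0, 2, 0, 0, -1], [0, -1, 0, 2, 0, 0], [0, -1, 0, 0, 2, -1], [0, 0, -1, 0, -1, 2]].
The roots have two lengths (squared-length ratio 2:1); the short ones are alpha_{2,3,4,5,6}. The associated Dynkin diagram is a chain of 6 nodes with a double edge at one end; the terminal node there is the unique long simple root (C_6), so the type is C_6 (the algebra sp(12)).

C_6 (sp(12))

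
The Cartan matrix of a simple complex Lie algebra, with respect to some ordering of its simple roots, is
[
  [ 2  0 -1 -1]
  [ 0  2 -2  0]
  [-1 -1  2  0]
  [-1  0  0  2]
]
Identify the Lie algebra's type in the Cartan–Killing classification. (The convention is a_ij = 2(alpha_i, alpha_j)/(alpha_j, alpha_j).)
C4

The matrix has rank 4 with 2's on the diagonal. Reading the off-diagonal entries as Dynkin edges (a single edge where a_ij = a_ji = -1; a double or triple edge where a_ij * a_ji = 2 or 3), the diagram is a chain of 4 nodes with a double edge at one end; the terminal node there is the unique long simple root (C_4). One simple-root ordering that puts it in standard form is (alpha_4, alpha_1, alpha_3, alpha_2). So the algebra is type C_4, i.e. sp(8).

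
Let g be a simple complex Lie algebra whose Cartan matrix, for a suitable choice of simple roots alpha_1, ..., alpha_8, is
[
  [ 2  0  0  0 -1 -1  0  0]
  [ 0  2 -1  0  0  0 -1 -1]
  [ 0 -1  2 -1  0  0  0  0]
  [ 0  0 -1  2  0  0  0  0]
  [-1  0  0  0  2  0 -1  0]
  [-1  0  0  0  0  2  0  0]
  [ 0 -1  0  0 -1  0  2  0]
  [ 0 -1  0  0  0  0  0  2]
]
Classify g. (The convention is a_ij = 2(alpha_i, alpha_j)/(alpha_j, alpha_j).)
The matrix has rank 8 with 2's on the diagonal. Reading the off-diagonal entries as Dynkin edges (a single edge where a_ij = a_ji = -1; a double or triple edge where a_ij * a_ji = 2 or 3), the diagram is a chain of 7 nodes with one extra node attached to the third node from one end (E_8). One simple-root ordering that puts it in standard form is (alpha_4, alpha_8, alpha_3, alpha_2, alpha_7, alpha_5, alpha_1, alpha_6). So the algebra is type E_8.

E_8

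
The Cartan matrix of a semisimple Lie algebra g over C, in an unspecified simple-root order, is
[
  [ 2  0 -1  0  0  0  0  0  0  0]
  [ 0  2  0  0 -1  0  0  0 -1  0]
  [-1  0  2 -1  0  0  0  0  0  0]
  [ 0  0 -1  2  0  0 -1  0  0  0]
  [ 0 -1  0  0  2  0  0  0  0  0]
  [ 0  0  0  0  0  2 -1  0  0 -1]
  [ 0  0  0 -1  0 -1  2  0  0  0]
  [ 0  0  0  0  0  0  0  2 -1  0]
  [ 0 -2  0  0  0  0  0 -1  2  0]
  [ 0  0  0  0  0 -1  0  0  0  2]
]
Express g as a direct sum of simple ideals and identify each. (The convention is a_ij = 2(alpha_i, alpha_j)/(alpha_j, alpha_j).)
A_6 ⊕ F_4

The diagram associated to this matrix has two connected components: the simple roots {alpha_1, alpha_3, alpha_4, alpha_6, alpha_7, alpha_10} form a chain of 6 nodes with single edges (A_6), and {alpha_2, alpha_5, alpha_8, alpha_9} form a chain of 4 nodes with a double edge between the middle two (F_4). A semisimple Lie algebra decomposes uniquely as the direct sum of simple ideals, one per connected component of its Dynkin diagram, so g ≅ A_6 ⊕ F_4 (dimension 48 + 52 = 100).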